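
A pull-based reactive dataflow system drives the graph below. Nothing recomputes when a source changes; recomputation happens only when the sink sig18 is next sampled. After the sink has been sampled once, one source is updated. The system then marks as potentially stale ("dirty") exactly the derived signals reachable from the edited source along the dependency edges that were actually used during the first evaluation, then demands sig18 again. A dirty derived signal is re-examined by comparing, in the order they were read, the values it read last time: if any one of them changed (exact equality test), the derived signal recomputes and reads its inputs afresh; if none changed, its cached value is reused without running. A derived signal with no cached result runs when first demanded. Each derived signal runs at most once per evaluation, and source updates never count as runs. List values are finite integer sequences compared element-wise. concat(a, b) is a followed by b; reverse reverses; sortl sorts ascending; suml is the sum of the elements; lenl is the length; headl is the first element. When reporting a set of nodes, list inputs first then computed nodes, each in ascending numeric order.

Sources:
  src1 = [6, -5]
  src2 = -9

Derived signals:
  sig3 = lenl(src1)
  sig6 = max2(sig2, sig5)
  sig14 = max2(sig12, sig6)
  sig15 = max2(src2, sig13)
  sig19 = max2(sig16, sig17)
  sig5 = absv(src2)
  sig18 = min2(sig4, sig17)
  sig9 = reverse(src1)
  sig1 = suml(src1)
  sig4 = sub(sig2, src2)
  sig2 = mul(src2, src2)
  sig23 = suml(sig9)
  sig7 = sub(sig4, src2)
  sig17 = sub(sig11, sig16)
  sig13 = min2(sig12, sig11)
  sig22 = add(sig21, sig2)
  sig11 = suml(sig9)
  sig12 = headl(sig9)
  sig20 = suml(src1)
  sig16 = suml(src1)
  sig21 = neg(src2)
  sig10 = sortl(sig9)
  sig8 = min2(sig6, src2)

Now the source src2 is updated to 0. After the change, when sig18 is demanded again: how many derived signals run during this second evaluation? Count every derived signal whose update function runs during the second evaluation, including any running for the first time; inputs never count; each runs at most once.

Derived signals that run: sig2, sig4, sig18 — 3 in total.

First evaluation (everything demanded from the output):
  sig2 = mul(-9, -9) = 81
  sig4 = sub(81, -9) = 90
  sig9 = reverse([6, -5]) = [-5, 6]
  sig11 = suml([-5, 6]) = 1
  sig16 = suml([6, -5]) = 1
  sig17 = sub(1, 1) = 0
  sig18 = min2(90, 0) = 0

Propagation after the edit:
  sig2: runs — src2 -9->0; src2 -9->0; result 0.
  sig4: runs — sig2 81->0; src2 -9->0; result 0.
  sig18: runs — sig4 90->0; result 0 (same value as before).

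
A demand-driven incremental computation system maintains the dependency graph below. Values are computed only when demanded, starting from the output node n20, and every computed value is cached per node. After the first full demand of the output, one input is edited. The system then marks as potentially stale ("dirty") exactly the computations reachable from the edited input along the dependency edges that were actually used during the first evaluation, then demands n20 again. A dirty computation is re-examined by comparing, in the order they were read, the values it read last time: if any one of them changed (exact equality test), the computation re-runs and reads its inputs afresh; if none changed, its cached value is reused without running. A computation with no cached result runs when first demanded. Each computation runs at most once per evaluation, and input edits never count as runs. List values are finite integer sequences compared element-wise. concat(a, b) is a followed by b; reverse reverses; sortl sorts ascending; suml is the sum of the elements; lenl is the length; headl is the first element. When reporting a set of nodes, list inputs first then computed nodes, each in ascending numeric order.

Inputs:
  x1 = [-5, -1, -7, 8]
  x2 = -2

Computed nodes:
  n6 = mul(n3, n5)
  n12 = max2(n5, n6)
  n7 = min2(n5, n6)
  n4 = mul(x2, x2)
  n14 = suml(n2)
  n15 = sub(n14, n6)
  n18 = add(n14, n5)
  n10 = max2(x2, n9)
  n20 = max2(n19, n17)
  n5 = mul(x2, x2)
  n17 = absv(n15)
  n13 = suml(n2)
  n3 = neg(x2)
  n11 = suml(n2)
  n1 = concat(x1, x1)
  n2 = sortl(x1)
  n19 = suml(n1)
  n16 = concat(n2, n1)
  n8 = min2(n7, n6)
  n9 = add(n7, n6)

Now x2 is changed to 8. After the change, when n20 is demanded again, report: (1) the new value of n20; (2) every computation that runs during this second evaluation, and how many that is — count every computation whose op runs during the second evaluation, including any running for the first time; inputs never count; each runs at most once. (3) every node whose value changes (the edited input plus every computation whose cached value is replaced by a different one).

New value of n20: 507.
Computations that run: n3, n5, n6, n15, n17, n20 — 6 in total.
Values that change: x2, n3, n5, n6, n15, n17, n20.

First evaluation (everything demanded from the output):
  n1 = concat([-5, -1, -7, 8], [-5, -1, -7, 8]) = [-5, -1, -7, 8, -5, -1, -7, 8]
  n2 = sortl([-5, -1, -7, 8]) = [-7, -5, -1, 8]
  n3 = neg(-2) = 2
  n5 = mul(-2, -2) = 4
  n6 = mul(2, 4) = 8
  n14 = suml([-7, -5, -1, 8]) = -5
  n15 = sub(-5, 8) = -13
  n17 = absv(-13) = 13
  n19 = suml([-5, -1, -7, 8, -5, -1, -7, 8]) = -10
  n20 = max2(-10, 13) = 13

Propagation after the edit:
  n3: runs — x2 -2->8; result -8.
  n5: runs — x2 -2->8; x2 -2->8; result 64.
  n6: runs — n3 2->-8; n5 4->64; result -512.
  n15: runs — n6 8->-512; result 507.
  n17: runs — n15 -13->507; result 507.
  n20: runs — n17 13->507; result 507.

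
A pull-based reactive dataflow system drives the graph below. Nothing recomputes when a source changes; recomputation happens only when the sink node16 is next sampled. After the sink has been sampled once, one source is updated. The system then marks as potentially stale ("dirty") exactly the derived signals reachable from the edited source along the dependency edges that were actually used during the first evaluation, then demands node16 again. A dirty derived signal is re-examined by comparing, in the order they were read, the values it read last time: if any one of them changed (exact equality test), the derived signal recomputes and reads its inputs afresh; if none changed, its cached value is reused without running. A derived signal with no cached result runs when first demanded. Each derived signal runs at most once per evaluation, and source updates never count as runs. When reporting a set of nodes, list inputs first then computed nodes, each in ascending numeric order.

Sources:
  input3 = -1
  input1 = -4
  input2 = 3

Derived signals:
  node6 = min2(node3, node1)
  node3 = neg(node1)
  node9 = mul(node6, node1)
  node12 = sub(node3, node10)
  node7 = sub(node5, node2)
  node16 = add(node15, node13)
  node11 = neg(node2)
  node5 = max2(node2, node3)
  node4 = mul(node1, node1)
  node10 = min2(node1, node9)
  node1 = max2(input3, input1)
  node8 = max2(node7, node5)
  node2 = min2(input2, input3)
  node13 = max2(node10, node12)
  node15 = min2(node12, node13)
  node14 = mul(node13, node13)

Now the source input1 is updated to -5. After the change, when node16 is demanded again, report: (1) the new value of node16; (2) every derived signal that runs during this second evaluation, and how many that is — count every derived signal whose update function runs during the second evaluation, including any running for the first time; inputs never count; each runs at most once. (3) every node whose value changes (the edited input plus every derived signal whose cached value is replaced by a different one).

First evaluation (everything demanded from the output):
  node1 = max2(-1, -4) = -1
  node3 = neg(-1) = 1
  node6 = min2(1, -1) = -1
  node9 = mul(-1, -1) = 1
  node10 = min2(-1, 1) = -1
  node12 = sub(1, -1) = 2
  node13 = max2(-1, 2) = 2
  node15 = min2(2, 2) = 2
  node16 = add(2, 2) = 4

Propagation after the edit:
  node1: runs — input1 -4->-5; result -1 (same value as before).
  node3: checked — values it read are unchanged (node1 unchanged); reused cached 1 without running.
  node6: checked — values it read are unchanged (node3 unchanged, node1 unchanged); reused cached -1 without running.
  node9: checked — values it read are unchanged (node6 unchanged, node1 unchanged); reused cached 1 without running.
  node10: checked — values it read are unchanged (node1 unchanged, node9 unchanged); reused cached -1 without running.
  node12: checked — values it read are unchanged (node3 unchanged, node10 unchanged); reused cached 2 without running.
  node13: checked — values it read are unchanged (node10 unchanged, node12 unchanged); reused cached 2 without running.
  node15: checked — values it read are unchanged (node12 unchanged, node13 unchanged); reused cached 2 without running.
  node16: checked — values it read are unchanged (node15 unchanged, node13 unchanged); reused cached 4 without running.

Key observation: the change is absorbed at node1 — it re-runs but produces the same value, and the output's value is unchanged.

New value of node16: 4.
Derived signals that run: node1 — 1 in total.
Values that change: input1.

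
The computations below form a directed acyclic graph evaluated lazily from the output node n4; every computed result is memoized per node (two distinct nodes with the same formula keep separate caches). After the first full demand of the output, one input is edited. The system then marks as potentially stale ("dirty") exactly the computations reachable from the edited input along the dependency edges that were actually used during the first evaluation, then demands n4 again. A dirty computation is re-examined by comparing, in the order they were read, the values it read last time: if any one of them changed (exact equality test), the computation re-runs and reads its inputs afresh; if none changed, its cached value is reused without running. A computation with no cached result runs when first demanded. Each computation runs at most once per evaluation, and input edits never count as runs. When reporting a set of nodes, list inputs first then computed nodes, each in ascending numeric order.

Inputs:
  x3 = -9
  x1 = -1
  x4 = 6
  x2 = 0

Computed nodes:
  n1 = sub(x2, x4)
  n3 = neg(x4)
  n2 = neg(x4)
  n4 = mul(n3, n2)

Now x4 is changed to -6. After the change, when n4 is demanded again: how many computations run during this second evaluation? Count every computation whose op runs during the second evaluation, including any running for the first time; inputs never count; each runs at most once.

First demand of the output computes:
  n2 = neg(6) = -6
  n3 = neg(6) = -6
  n4 = mul(-6, -6) = 36

After the edit, cleaning proceeds:
  n2: a read changed (x4 6->-6) — executes, giving 6.
  n3: a read changed (x4 6->-6) — executes, giving 6.
  n4: a read changed (n3 -6->6; n2 -6->6) — executes, giving 36 — identical to its old value.

3 computations run: n2, n3, n4.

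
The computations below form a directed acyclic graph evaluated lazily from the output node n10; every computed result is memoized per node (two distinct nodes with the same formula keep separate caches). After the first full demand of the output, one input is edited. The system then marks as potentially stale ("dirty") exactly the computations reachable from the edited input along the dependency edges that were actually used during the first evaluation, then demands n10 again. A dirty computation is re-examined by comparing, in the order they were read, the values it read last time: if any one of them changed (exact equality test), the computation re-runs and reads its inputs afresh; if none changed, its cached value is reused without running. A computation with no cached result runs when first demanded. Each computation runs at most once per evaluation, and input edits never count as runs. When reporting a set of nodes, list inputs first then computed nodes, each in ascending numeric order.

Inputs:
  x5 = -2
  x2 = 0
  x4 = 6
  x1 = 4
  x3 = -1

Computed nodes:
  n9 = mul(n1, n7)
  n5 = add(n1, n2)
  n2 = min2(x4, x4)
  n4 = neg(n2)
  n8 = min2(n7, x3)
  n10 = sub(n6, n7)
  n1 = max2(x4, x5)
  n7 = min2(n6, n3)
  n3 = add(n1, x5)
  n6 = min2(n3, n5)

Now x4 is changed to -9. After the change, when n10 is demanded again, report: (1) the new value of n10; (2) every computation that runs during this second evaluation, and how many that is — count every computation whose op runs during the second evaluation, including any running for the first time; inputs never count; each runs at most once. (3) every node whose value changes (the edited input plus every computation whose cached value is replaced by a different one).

Demanding n10 again yields 0.
7 computations run: n1, n2, n3, n5, n6, n7, n10.
The nodes whose values change: x4, n1, n2, n3, n5, n6, n7.

First demand of the output computes:
  n1 = max2(6, -2) = 6
  n2 = min2(6, 6) = 6
  n3 = add(6, -2) = 4
  n5 = add(6, 6) = 12
  n6 = min2(4, 12) = 4
  n7 = min2(4, 4) = 4
  n10 = sub(4, 4) = 0

After the edit, cleaning proceeds:
  n1: a read changed (x4 6->-9) — executes, giving -2.
  n2: a read changed (x4 6->-9; x4 6->-9) — executes, giving -9.
  n3: a read changed (n1 6->-2) — executes, giving -4.
  n5: a read changed (n1 6->-2; n2 6->-9) — executes, giving -11.
  n6: a read changed (n3 4->-4; n5 12->-11) — executes, giving -11.
  n7: a read changed (n6 4->-11; n3 4->-4) — executes, giving -11.
  n10: a read changed (n6 4->-11; n7 4->-11) — executes, giving 0 — identical to its old value.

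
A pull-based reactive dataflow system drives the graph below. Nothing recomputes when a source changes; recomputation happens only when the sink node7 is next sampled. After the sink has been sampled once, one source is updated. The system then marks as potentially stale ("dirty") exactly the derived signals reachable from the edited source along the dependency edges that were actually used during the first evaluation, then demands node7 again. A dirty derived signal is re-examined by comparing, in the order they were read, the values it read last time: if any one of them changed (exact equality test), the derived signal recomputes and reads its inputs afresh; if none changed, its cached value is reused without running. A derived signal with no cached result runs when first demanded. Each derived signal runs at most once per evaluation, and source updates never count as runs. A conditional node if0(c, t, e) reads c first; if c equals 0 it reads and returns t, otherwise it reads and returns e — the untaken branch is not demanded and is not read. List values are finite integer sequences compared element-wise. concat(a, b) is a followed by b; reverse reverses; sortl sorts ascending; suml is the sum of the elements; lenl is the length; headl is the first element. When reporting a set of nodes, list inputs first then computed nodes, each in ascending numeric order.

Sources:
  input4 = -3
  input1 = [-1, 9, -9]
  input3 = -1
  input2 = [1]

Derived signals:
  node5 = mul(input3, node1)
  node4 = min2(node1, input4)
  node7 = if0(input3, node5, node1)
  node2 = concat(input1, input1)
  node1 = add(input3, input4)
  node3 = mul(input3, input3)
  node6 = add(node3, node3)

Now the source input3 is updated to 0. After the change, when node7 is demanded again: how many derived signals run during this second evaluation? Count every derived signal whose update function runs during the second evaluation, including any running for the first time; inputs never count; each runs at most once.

First evaluation (everything demanded from the output):
  node1 = add(-1, -3) = -4
  node7 = if0(input3=-1 -> else branch node1) = -4

Propagation after the edit:
  node1: runs — input3 -1->0; result -3.
  node5: demanded for the first time — runs, produces 0.
  node7: runs — input3 -1->0; node1 -4->-3; result 0.

Key observation: a condition flipped, so demand reaches new nodes — node5 runs for the first time.

Derived signals that run: node1, node5, node7 — 3 in total.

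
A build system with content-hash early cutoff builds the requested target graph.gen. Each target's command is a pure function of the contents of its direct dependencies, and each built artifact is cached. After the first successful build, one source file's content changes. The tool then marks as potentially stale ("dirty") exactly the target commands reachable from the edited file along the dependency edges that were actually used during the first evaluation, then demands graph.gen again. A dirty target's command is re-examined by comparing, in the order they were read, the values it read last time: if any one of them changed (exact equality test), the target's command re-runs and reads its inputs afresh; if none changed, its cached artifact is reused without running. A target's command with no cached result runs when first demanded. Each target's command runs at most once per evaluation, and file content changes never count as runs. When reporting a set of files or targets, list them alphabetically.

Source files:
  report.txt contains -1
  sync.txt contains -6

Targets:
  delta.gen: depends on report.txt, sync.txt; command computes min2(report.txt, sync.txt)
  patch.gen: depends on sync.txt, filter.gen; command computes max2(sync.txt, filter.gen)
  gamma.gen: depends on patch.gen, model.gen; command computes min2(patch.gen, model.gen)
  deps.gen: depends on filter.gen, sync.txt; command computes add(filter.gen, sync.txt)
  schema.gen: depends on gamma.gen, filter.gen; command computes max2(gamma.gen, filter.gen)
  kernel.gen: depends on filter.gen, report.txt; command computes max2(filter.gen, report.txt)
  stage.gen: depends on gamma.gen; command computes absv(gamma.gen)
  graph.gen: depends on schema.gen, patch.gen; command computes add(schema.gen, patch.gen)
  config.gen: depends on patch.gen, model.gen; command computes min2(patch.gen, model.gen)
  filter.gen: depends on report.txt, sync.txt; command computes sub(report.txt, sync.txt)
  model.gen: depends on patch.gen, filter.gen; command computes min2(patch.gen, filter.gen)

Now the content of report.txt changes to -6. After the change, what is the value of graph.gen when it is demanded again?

First evaluation (everything demanded from the output):
  filter.gen = sub(-1, -6) = 5
  patch.gen = max2(-6, 5) = 5
  model.gen = min2(5, 5) = 5
  gamma.gen = min2(5, 5) = 5
  schema.gen = max2(5, 5) = 5
  graph.gen = add(5, 5) = 10

Propagation after the edit:
  filter.gen: runs — report.txt -1->-6; result 0.
  patch.gen: runs — filter.gen 5->0; result 0.
  model.gen: runs — patch.gen 5->0; filter.gen 5->0; result 0.
  gamma.gen: runs — patch.gen 5->0; model.gen 5->0; result 0.
  schema.gen: runs — gamma.gen 5->0; filter.gen 5->0; result 0.
  graph.gen: runs — schema.gen 5->0; patch.gen 5->0; result 0.

New value of graph.gen: 0.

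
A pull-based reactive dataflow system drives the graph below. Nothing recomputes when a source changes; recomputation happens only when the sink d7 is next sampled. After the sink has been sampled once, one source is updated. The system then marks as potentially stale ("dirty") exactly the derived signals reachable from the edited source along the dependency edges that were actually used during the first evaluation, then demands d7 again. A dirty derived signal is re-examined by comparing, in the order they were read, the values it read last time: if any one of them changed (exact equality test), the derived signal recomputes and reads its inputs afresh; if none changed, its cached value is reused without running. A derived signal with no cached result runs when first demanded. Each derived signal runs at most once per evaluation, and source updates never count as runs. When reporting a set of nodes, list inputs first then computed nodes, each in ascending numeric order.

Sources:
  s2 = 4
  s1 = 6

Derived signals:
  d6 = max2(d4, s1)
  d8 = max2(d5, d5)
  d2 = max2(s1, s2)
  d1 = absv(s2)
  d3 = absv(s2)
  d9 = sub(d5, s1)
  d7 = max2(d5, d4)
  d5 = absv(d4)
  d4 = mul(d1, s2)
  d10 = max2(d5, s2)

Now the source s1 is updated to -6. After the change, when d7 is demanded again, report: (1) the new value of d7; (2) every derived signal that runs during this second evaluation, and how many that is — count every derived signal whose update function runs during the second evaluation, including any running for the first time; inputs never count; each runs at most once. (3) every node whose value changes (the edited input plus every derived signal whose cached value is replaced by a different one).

First evaluation (everything demanded from the output):
  d1 = absv(4) = 4
  d4 = mul(4, 4) = 16
  d5 = absv(16) = 16
  d7 = max2(16, 16) = 16

Propagation after the edit:
  s1 feeds no computation that the output demands — nothing is marked dirty and nothing runs.

Key observation: s1 is never demanded by the output, so the edit triggers no recomputation at all.

New value of d7: 16.
Derived signals that run: none — 0 in total.
Values that change: s1.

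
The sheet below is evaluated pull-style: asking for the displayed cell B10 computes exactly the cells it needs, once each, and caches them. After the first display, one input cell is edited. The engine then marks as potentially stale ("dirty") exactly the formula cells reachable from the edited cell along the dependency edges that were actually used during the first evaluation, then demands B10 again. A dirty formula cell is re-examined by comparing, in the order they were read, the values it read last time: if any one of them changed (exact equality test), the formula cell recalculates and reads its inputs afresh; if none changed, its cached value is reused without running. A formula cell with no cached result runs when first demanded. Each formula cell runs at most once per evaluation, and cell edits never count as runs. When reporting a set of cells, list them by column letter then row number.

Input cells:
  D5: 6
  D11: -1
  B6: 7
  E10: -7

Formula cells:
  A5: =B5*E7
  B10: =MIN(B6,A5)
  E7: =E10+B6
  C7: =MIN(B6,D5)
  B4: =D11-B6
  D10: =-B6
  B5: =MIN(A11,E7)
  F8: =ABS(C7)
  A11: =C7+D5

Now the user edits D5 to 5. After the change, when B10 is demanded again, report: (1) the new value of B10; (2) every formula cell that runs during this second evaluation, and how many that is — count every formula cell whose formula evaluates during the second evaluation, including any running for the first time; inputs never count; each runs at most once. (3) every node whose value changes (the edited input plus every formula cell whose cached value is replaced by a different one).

Demanding B10 again yields 0.
3 formula cells run: A11, B5, C7.
The nodes whose values change: A11, C7, D5.
Note the absorption at B5: it re-runs yet its value is the same, leaving the output's value untouched.

First demand of the output computes:
  C7 = MIN(7, 6) = 6
  A11 = 6 + 6 = 12
  E7 = -7 + 7 = 0
  B5 = MIN(12, 0) = 0
  A5 = 0 * 0 = 0
  B10 = MIN(7, 0) = 0

After the edit, cleaning proceeds:
  C7: a read changed (D5 6->5) — executes, giving 5.
  A11: a read changed (C7 6->5; D5 6->5) — executes, giving 10.
  B5: a read changed (A11 12->10) — executes, giving 0 — identical to its old value.
  A5: dirty, but its reads are unchanged (B5 unchanged, E7 unchanged); cached 0 stands.
  B10: dirty, but its reads are unchanged (B6 unchanged, A5 unchanged); cached 0 stands.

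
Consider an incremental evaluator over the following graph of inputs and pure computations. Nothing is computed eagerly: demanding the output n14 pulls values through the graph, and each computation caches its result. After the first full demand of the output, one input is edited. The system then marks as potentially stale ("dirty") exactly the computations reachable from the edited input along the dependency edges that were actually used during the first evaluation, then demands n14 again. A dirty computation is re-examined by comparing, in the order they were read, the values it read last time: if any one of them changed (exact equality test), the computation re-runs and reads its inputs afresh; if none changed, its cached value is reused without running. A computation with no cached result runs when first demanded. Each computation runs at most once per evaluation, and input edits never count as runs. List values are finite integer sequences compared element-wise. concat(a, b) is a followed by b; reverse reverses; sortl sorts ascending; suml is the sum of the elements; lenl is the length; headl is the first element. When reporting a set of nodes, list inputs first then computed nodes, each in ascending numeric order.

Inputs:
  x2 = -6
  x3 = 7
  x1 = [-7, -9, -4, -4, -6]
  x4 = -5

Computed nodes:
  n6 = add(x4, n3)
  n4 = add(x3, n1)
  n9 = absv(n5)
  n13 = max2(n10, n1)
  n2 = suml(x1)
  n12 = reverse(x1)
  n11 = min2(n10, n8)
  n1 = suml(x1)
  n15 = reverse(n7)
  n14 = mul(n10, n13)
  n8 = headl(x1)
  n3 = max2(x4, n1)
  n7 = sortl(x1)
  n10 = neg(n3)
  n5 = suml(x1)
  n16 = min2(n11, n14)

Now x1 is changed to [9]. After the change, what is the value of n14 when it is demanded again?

n14 now evaluates to -81.

Initial pass — values computed on the first demand:
  n1 = suml([-7, -9, -4, -4, -6]) = -30
  n3 = max2(-5, -30) = -5
  n10 = neg(-5) = 5
  n13 = max2(5, -30) = 5
  n14 = mul(5, 5) = 25

Second demand — change propagation:
  n1: re-runs because x1 [-7, -9, -4, -4, -6]->[9]; new result 9.
  n3: re-runs because n1 -30->9; new result 9.
  n10: re-runs because n3 -5->9; new result -9.
  n13: re-runs because n10 5->-9; n1 -30->9; new result 9.
  n14: re-runs because n10 5->-9; n13 5->9; new result -81.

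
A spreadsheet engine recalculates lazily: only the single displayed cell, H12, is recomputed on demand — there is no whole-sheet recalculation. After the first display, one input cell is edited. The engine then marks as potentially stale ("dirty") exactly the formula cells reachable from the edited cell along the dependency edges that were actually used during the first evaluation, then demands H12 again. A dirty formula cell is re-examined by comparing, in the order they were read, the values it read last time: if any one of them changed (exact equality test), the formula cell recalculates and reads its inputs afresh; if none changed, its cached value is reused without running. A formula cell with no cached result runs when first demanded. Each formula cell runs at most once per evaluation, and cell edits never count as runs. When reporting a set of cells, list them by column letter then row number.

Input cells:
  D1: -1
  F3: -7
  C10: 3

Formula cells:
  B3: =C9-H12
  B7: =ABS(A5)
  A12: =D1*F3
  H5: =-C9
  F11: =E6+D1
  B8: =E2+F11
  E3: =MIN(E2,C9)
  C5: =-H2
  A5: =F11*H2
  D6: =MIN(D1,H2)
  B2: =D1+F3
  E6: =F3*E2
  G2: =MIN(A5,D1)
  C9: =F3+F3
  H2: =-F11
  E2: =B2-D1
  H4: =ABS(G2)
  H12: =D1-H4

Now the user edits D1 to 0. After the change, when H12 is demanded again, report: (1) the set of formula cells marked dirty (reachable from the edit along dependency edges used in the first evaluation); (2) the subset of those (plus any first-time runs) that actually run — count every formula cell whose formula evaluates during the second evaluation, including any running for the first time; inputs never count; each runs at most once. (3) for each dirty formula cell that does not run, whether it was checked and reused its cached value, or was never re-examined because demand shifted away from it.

Marked dirty: A5, B2, E2, E6, F11, G2, H2, H4, H12.
Formula cells that run: A5, B2, E2, F11, G2, H2, H4, H12 — 8 in total.
Checked but reused from cache: E6.
Key observation: the cutoff stops propagation at E6 — its inputs' values are unchanged, so it reuses its cache.

First evaluation (everything demanded from the output):
  B2 = -1 + -7 = -8
  E2 = -8 - -1 = -7
  E6 = -7 * -7 = 49
  F11 = 49 + -1 = 48
  H2 = -(48) = -48
  A5 = 48 * -48 = -2304
  G2 = MIN(-2304, -1) = -2304
  H4 = ABS(-2304) = 2304
  H12 = -1 - 2304 = -2305

Propagation after the edit:
  B2: runs — D1 -1->0; result -7.
  E2: runs — B2 -8->-7; D1 -1->0; result -7 (same value as before).
  E6: checked — values it read are unchanged (F3 unchanged, E2 unchanged); reused cached 49 without running.
  F11: runs — D1 -1->0; result 49.
  H2: runs — F11 48->49; result -49.
  A5: runs — F11 48->49; H2 -48->-49; result -2401.
  G2: runs — A5 -2304->-2401; D1 -1->0; result -2401.
  H4: runs — G2 -2304->-2401; result 2401.
  H12: runs — D1 -1->0; H4 2304->2401; result -2401.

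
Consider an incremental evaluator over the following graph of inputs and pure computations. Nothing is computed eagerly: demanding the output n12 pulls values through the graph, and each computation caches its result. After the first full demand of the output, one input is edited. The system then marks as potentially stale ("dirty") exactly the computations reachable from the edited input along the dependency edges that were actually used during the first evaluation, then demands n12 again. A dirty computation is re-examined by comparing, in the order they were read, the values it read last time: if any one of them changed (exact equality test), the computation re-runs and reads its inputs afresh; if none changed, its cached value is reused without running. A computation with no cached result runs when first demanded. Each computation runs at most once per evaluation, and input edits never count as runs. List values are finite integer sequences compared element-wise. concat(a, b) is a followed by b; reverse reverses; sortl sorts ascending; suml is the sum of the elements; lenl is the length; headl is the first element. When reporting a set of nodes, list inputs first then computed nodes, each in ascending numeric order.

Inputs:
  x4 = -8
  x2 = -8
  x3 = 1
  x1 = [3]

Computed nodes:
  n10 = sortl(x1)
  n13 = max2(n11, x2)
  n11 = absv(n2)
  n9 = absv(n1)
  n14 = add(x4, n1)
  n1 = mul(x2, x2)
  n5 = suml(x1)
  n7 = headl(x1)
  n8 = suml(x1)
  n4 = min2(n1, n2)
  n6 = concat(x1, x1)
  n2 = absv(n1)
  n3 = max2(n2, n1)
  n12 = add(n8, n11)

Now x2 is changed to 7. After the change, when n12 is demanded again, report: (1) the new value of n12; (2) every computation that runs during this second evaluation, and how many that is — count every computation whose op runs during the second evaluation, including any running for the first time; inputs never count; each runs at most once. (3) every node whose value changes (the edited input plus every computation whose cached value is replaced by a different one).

n12 now evaluates to 52.
Run set: n1, n2, n11, n12 (4 run).
Changed values: x2, n1, n2, n11, n12.

Initial pass — values computed on the first demand:
  n1 = mul(-8, -8) = 64
  n2 = absv(64) = 64
  n8 = suml([3]) = 3
  n11 = absv(64) = 64
  n12 = add(3, 64) = 67

Second demand — change propagation:
  n1: re-runs because x2 -8->7; x2 -8->7; new result 49.
  n2: re-runs because n1 64->49; new result 49.
  n11: re-runs because n2 64->49; new result 49.
  n12: re-runs because n11 64->49; new result 52.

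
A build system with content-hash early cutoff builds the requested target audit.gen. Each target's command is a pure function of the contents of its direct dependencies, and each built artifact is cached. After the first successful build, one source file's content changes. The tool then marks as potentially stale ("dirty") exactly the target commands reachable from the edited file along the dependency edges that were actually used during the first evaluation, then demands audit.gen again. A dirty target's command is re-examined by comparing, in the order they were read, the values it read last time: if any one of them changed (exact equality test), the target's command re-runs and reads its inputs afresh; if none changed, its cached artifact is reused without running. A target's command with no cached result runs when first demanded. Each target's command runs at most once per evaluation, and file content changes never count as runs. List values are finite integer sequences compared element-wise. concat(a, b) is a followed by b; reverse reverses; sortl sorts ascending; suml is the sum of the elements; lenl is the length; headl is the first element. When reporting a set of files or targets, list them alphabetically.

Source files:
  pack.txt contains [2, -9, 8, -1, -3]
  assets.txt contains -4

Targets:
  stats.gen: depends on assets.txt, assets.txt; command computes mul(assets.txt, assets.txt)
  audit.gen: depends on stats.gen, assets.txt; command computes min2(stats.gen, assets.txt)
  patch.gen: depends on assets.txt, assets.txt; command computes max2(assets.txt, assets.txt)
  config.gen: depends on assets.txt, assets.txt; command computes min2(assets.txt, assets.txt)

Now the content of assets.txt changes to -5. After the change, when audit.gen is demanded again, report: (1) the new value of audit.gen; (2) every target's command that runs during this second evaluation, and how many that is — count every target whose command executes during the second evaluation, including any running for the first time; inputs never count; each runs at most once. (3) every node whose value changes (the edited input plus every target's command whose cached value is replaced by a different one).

New value of audit.gen: -5.
Target commands that run: audit.gen, stats.gen — 2 in total.
Values that change: assets.txt, audit.gen, stats.gen.

First evaluation (everything demanded from the output):
  stats.gen = mul(-4, -4) = 16
  audit.gen = min2(16, -4) = -4

Propagation after the edit:
  stats.gen: runs — assets.txt -4->-5; assets.txt -4->-5; result 25.
  audit.gen: runs — stats.gen 16->25; assets.txt -4->-5; result -5.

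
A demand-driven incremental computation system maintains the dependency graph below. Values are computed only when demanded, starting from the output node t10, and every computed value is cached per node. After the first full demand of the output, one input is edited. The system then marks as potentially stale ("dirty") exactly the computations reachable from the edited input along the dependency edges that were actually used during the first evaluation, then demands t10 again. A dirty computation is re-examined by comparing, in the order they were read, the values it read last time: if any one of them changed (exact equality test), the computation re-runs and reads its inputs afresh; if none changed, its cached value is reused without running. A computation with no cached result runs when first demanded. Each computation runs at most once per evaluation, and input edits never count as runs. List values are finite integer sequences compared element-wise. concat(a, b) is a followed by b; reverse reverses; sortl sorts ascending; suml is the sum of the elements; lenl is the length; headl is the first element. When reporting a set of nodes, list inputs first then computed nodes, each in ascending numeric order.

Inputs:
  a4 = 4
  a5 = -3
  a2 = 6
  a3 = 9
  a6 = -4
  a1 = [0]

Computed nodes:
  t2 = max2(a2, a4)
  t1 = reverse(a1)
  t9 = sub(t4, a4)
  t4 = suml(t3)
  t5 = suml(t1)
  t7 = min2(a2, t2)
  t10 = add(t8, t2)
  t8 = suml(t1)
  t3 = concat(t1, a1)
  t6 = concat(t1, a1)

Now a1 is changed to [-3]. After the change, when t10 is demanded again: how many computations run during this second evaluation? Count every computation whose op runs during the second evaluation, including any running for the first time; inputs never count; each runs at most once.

Computations that run: t1, t8, t10 — 3 in total.

First evaluation (everything demanded from the output):
  t1 = reverse([0]) = [0]
  t2 = max2(6, 4) = 6
  t8 = suml([0]) = 0
  t10 = add(0, 6) = 6

Propagation after the edit:
  t1: runs — a1 [0]->[-3]; result [-3].
  t8: runs — t1 [0]->[-3]; result -3.
  t10: runs — t8 0->-3; result 3.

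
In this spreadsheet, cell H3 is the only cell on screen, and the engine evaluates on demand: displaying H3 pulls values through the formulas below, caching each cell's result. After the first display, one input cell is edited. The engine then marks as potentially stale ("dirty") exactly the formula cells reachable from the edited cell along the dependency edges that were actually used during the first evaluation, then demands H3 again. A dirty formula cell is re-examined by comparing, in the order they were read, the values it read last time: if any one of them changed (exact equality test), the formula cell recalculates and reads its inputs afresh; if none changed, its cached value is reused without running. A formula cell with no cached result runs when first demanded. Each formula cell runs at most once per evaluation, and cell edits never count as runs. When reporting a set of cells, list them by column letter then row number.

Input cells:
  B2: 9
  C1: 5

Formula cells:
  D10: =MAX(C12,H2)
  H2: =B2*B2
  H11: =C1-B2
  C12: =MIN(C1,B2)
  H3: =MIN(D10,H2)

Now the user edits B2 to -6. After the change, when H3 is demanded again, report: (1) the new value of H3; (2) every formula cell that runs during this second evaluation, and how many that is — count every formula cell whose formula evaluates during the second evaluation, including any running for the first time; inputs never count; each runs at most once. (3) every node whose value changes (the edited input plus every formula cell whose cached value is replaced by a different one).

H3 now evaluates to 36.
Run set: C12, D10, H2, H3 (4 run).
Changed values: B2, C12, D10, H2, H3.

Initial pass — values computed on the first demand:
  C12 = MIN(5, 9) = 5
  H2 = 9 * 9 = 81
  D10 = MAX(5, 81) = 81
  H3 = MIN(81, 81) = 81

Second demand — change propagation:
  C12: re-runs because B2 9->-6; new result -6.
  H2: re-runs because B2 9->-6; B2 9->-6; new result 36.
  D10: re-runs because C12 5->-6; H2 81->36; new result 36.
  H3: re-runs because D10 81->36; H2 81->36; new result 36.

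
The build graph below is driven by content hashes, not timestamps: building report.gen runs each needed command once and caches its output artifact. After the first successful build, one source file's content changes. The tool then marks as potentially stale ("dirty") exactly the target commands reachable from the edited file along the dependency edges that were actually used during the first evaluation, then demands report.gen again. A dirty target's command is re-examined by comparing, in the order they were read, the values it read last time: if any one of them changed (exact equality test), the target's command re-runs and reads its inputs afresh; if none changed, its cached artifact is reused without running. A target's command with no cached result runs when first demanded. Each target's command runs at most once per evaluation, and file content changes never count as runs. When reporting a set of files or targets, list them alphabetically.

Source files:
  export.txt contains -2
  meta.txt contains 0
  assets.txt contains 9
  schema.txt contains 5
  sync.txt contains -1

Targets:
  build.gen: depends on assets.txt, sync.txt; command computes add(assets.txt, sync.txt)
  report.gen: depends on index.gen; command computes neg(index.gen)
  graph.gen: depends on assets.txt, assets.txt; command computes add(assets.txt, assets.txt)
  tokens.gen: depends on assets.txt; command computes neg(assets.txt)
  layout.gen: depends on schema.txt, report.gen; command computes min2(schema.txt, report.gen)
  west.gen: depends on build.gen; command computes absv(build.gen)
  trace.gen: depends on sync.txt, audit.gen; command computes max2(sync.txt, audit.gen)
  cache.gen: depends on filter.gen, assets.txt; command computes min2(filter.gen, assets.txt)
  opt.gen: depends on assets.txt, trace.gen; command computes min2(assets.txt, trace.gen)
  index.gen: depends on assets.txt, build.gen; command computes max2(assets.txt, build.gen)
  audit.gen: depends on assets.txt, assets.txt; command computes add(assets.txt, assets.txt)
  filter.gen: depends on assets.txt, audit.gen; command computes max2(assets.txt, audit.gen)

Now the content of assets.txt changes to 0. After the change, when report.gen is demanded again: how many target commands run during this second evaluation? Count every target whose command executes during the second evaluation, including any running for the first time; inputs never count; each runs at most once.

Initial pass — values computed on the first demand:
  build.gen = add(9, -1) = 8
  index.gen = max2(9, 8) = 9
  report.gen = neg(9) = -9

Second demand — change propagation:
  build.gen: re-runs because assets.txt 9->0; new result -1.
  index.gen: re-runs because assets.txt 9->0; build.gen 8->-1; new result 0.
  report.gen: re-runs because index.gen 9->0; new result 0.

Run set: build.gen, index.gen, report.gen (3 run).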